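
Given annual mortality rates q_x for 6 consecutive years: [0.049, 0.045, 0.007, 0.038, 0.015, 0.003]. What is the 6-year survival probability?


p_k = 1 - q_k for each year
Survival = product of (1 - q_k)
= 0.951 * 0.955 * 0.993 * 0.962 * 0.985 * 0.997
= 0.852


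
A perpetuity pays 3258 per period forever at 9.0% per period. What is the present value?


PV = PMT / i
= 3258 / 0.09
= 36200.0


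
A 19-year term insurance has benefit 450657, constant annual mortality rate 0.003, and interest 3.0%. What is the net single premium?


NSP = benefit * sum_{k=0}^{n-1} k_p_x * q * v^(k+1)
With constant q=0.003, v=0.970874
Sum = 0.041942
NSP = 450657 * 0.041942
= 18901.2654


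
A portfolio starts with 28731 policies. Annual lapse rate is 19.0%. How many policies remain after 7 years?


remaining = initial * (1 - lapse)^years
= 28731 * (1 - 0.19)^7
= 28731 * 0.228768
= 6572.7312


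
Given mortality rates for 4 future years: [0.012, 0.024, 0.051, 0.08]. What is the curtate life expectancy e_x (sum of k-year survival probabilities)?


e_x = sum_{k=1}^{n} k_p_x
k_p_x values:
  1_p_x = 0.988
  2_p_x = 0.964288
  3_p_x = 0.915109
  4_p_x = 0.841901
e_x = 3.7093


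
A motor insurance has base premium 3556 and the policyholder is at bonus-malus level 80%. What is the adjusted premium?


adjusted = base * BM_level / 100
= 3556 * 80 / 100
= 3556 * 0.8
= 2844.8


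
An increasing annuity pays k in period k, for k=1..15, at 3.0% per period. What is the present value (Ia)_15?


(Ia)_n = sum_{k=1}^{n} k * v^k, v = 1/(1+i)
v = 0.970874
Sum computed term by term:
(Ia)_15 = 88.9381


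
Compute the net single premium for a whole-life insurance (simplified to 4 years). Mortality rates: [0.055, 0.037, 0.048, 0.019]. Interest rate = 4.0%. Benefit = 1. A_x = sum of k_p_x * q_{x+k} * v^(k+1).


v = 0.961538
Year 0: k_p_x=1.0, q=0.055, term=0.052885
Year 1: k_p_x=0.945, q=0.037, term=0.032327
Year 2: k_p_x=0.910035, q=0.048, term=0.038833
Year 3: k_p_x=0.866353, q=0.019, term=0.014071
A_x = 0.1381


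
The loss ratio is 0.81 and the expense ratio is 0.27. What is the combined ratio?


Combined ratio = loss ratio + expense ratio
= 0.81 + 0.27
= 1.08


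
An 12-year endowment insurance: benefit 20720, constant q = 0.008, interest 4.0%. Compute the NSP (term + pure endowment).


Term component = 1494.5857
Pure endowment = 12_p_x * v^12 * benefit = 0.908113 * 0.624597 * 20720 = 11752.4861
NSP = 13247.0717


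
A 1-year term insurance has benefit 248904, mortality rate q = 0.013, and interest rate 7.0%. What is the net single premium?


NSP = benefit * q * v
v = 1/(1+i) = 0.934579
NSP = 248904 * 0.013 * 0.934579
= 3024.0673


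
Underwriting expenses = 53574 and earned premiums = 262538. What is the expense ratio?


Expense ratio = expenses / premiums
= 53574 / 262538
= 0.2041


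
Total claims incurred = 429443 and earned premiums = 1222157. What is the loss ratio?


Loss ratio = claims / premiums
= 429443 / 1222157
= 0.3514


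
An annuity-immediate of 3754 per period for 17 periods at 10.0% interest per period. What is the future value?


FV = PMT * ((1+i)^n - 1) / i
= 3754 * ((1.1)^17 - 1) / 0.1
= 3754 * (5.05447 - 1) / 0.1
= 152204.8145


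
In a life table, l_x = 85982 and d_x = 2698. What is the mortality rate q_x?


q_x = d_x / l_x
= 2698 / 85982
= 0.0314


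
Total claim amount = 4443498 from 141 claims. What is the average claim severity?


severity = total / number
= 4443498 / 141
= 31514.1702


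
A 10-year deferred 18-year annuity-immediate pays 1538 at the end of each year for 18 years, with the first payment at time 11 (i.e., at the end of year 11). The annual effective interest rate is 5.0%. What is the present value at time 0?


PV at time 10 of the 18-year annuity-immediate:
a_n = 1538 * (1-(1+0.05)^(-18))/0.05 = 17978.5847
Discount back 10 years to time 0:
PV = 17978.5847 * (1+0.05)^(-10)
= 17978.5847 * 0.613913
= 11037.2914


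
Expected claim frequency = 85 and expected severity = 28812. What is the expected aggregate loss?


E[S] = E[N] * E[X]
= 85 * 28812
= 2.4490e+06


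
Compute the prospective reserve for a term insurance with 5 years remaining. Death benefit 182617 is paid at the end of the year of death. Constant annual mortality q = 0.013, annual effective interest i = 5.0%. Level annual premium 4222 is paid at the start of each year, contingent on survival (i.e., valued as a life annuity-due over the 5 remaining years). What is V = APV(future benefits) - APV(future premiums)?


v = 1/(1+i) = 0.952381
APV(future benefits) per unit = sum_{k=0}^{4} k_p_x * q * v^(k+1) = 0.054909
APV(future benefits) = 182617 * 0.054909 = 10027.2609
Life annuity-due factor ä_{x:5} = sum_{k=0}^{4} k_p_x * v^k = 4.434933
APV(future premiums) = 4222 * 4.434933 = 18724.287
V = 10027.2609 - 18724.287
= -8697.026


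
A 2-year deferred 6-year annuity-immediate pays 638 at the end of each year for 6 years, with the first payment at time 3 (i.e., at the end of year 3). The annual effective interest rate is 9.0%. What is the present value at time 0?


PV at time 2 of the 6-year annuity-immediate:
a_n = 638 * (1-(1+0.09)^(-6))/0.09 = 2862.0161
Discount back 2 years to time 0:
PV = 2862.0161 * (1+0.09)^(-2)
= 2862.0161 * 0.84168
= 2408.9017


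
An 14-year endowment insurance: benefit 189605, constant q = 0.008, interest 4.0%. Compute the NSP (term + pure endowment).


Term component = 15293.0401
Pure endowment = 14_p_x * v^14 * benefit = 0.893642 * 0.577475 * 189605 = 97846.7592
NSP = 113139.7993


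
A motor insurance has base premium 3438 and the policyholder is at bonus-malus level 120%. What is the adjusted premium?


adjusted = base * BM_level / 100
= 3438 * 120 / 100
= 3438 * 1.2
= 4125.6


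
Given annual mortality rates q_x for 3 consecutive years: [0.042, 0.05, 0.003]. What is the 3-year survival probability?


p_k = 1 - q_k for each year
Survival = product of (1 - q_k)
= 0.958 * 0.95 * 0.997
= 0.9074


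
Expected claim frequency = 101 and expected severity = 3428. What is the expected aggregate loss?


E[S] = E[N] * E[X]
= 101 * 3428
= 346228


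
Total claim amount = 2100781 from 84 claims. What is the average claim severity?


severity = total / number
= 2100781 / 84
= 25009.2976


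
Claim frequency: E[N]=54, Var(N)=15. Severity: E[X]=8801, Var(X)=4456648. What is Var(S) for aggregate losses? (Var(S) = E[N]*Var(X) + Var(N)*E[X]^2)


Var(S) = E[N]*Var(X) + Var(N)*E[X]^2
= 54*4456648 + 15*8801^2
= 240658992 + 1161864015
= 1.4025e+09


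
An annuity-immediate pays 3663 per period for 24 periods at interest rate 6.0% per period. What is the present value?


PV = PMT * (1 - (1+i)^(-n)) / i
= 3663 * (1 - (1+0.06)^(-24)) / 0.06
= 3663 * (1 - 0.246979) / 0.06
= 3663 * 12.550358
= 45971.9596


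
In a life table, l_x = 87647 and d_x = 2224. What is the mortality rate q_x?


q_x = d_x / l_x
= 2224 / 87647
= 0.0254


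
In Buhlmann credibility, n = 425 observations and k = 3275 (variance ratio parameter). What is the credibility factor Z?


Z = n / (n + k)
= 425 / (425 + 3275)
= 425 / 3700
= 0.1149


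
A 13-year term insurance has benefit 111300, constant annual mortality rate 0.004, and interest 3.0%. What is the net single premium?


NSP = benefit * sum_{k=0}^{n-1} k_p_x * q * v^(k+1)
With constant q=0.004, v=0.970874
Sum = 0.041602
NSP = 111300 * 0.041602
= 4630.3503


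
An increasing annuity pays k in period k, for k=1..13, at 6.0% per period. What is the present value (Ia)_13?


(Ia)_n = sum_{k=1}^{n} k * v^k, v = 1/(1+i)
v = 0.943396
Sum computed term by term:
(Ia)_13 = 54.8156


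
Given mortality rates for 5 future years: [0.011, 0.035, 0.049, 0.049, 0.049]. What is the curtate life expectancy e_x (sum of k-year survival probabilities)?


e_x = sum_{k=1}^{n} k_p_x
k_p_x values:
  1_p_x = 0.989
  2_p_x = 0.954385
  3_p_x = 0.90762
  4_p_x = 0.863147
  5_p_x = 0.820853
e_x = 4.535


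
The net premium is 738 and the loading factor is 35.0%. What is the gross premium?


Gross = net * (1 + loading)
= 738 * (1 + 0.35)
= 738 * 1.35
= 996.3


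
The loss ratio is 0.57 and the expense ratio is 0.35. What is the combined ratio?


Combined ratio = loss ratio + expense ratio
= 0.57 + 0.35
= 0.92


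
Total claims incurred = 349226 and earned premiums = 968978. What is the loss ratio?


Loss ratio = claims / premiums
= 349226 / 968978
= 0.3604


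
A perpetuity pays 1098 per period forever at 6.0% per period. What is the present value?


PV = PMT / i
= 1098 / 0.06
= 18300.0


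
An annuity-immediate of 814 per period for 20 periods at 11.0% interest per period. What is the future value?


FV = PMT * ((1+i)^n - 1) / i
= 814 * ((1.11)^20 - 1) / 0.11
= 814 * (8.062312 - 1) / 0.11
= 52261.1054


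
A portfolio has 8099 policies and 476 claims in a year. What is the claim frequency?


frequency = claims / policies
= 476 / 8099
= 0.0588


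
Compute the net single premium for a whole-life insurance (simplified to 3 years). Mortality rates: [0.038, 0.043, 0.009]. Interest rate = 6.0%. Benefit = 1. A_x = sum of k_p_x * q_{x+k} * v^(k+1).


v = 0.943396
Year 0: k_p_x=1.0, q=0.038, term=0.035849
Year 1: k_p_x=0.962, q=0.043, term=0.036816
Year 2: k_p_x=0.920634, q=0.009, term=0.006957
A_x = 0.0796


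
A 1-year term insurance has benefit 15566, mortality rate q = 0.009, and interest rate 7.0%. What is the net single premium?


NSP = benefit * q * v
v = 1/(1+i) = 0.934579
NSP = 15566 * 0.009 * 0.934579
= 130.929


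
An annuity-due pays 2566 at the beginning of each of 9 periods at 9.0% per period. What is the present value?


PV_due = PMT * (1-(1+i)^(-n))/i * (1+i)
PV_immediate = 15383.8035
PV_due = 15383.8035 * 1.09
= 16768.3458


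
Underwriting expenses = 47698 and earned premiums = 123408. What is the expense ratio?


Expense ratio = expenses / premiums
= 47698 / 123408
= 0.3865


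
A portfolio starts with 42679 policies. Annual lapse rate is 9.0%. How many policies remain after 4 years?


remaining = initial * (1 - lapse)^years
= 42679 * (1 - 0.09)^4
= 42679 * 0.68575
= 29267.1076


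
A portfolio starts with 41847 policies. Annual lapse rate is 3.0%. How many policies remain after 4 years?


remaining = initial * (1 - lapse)^years
= 41847 * (1 - 0.03)^4
= 41847 * 0.885293
= 37046.8482


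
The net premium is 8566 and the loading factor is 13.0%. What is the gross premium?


Gross = net * (1 + loading)
= 8566 * (1 + 0.13)
= 8566 * 1.13
= 9679.58


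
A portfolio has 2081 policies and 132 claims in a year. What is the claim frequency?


frequency = claims / policies
= 132 / 2081
= 0.0634


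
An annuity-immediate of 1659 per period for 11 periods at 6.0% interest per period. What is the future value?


FV = PMT * ((1+i)^n - 1) / i
= 1659 * ((1.06)^11 - 1) / 0.06
= 1659 * (1.898299 - 1) / 0.06
= 24837.9551


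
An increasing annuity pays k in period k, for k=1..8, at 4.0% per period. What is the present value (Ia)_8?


(Ia)_n = sum_{k=1}^{n} k * v^k, v = 1/(1+i)
v = 0.961538
Sum computed term by term:
(Ia)_8 = 28.9133


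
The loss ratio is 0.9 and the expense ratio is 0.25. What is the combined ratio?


Combined ratio = loss ratio + expense ratio
= 0.9 + 0.25
= 1.15


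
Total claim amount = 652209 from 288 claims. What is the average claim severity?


severity = total / number
= 652209 / 288
= 2264.6146


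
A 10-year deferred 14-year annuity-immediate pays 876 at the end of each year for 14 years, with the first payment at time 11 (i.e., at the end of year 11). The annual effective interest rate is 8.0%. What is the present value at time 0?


PV at time 10 of the 14-year annuity-immediate:
a_n = 876 * (1-(1+0.08)^(-14))/0.08 = 7221.9516
Discount back 10 years to time 0:
PV = 7221.9516 * (1+0.08)^(-10)
= 7221.9516 * 0.463193
= 3345.161


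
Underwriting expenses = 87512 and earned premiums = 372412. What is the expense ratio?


Expense ratio = expenses / premiums
= 87512 / 372412
= 0.235


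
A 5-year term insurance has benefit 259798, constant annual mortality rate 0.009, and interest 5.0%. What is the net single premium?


NSP = benefit * sum_{k=0}^{n-1} k_p_x * q * v^(k+1)
With constant q=0.009, v=0.952381
Sum = 0.038304
NSP = 259798 * 0.038304
= 9951.2844


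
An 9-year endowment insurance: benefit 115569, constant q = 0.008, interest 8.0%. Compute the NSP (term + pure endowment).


Term component = 5617.0489
Pure endowment = 9_p_x * v^9 * benefit = 0.930262 * 0.500249 * 115569 = 53781.4622
NSP = 59398.5111


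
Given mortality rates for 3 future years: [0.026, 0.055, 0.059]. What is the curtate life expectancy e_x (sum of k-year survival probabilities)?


e_x = sum_{k=1}^{n} k_p_x
k_p_x values:
  1_p_x = 0.974
  2_p_x = 0.92043
  3_p_x = 0.866125
e_x = 2.7606


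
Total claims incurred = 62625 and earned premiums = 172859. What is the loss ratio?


Loss ratio = claims / premiums
= 62625 / 172859
= 0.3623


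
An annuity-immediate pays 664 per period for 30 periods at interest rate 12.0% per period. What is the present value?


PV = PMT * (1 - (1+i)^(-n)) / i
= 664 * (1 - (1+0.12)^(-30)) / 0.12
= 664 * (1 - 0.033378) / 0.12
= 664 * 8.055184
= 5348.6422


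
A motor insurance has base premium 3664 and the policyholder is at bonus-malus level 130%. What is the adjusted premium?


adjusted = base * BM_level / 100
= 3664 * 130 / 100
= 3664 * 1.3
= 4763.2


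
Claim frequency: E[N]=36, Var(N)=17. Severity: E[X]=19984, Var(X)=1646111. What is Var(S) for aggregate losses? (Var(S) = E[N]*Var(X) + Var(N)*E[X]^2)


Var(S) = E[N]*Var(X) + Var(N)*E[X]^2
= 36*1646111 + 17*19984^2
= 59259996 + 6789124352
= 6.8484e+09


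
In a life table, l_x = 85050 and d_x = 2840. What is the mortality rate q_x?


q_x = d_x / l_x
= 2840 / 85050
= 0.0334


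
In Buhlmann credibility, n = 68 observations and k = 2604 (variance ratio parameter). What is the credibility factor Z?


Z = n / (n + k)
= 68 / (68 + 2604)
= 68 / 2672
= 0.0254


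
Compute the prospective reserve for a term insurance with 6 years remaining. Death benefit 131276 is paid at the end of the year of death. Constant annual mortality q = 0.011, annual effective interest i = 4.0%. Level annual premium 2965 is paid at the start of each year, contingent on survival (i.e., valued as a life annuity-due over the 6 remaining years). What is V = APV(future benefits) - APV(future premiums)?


v = 1/(1+i) = 0.961538
APV(future benefits) per unit = sum_{k=0}^{5} k_p_x * q * v^(k+1) = 0.056172
APV(future benefits) = 131276 * 0.056172 = 7374.0032
Life annuity-due factor ä_{x:6} = sum_{k=0}^{5} k_p_x * v^k = 5.310784
APV(future premiums) = 2965 * 5.310784 = 15746.4746
V = 7374.0032 - 15746.4746
= -8372.4714


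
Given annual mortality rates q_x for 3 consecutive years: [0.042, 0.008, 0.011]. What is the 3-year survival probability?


p_k = 1 - q_k for each year
Survival = product of (1 - q_k)
= 0.958 * 0.992 * 0.989
= 0.9399


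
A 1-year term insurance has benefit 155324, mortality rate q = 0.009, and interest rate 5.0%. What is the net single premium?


NSP = benefit * q * v
v = 1/(1+i) = 0.952381
NSP = 155324 * 0.009 * 0.952381
= 1331.3486


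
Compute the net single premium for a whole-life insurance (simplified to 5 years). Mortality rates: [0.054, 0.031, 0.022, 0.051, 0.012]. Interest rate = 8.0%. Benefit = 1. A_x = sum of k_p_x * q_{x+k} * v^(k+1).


v = 0.925926
Year 0: k_p_x=1.0, q=0.054, term=0.05
Year 1: k_p_x=0.946, q=0.031, term=0.025142
Year 2: k_p_x=0.916674, q=0.022, term=0.016009
Year 3: k_p_x=0.896507, q=0.051, term=0.033607
Year 4: k_p_x=0.850785, q=0.012, term=0.006948
A_x = 0.1317


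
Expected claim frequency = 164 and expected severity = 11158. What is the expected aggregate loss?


E[S] = E[N] * E[X]
= 164 * 11158
= 1.8299e+06


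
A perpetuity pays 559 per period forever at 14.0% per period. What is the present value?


PV = PMT / i
= 559 / 0.14
= 3992.8571


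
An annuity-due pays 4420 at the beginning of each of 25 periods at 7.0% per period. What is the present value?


PV_due = PMT * (1-(1+i)^(-n))/i * (1+i)
PV_immediate = 51508.8376
PV_due = 51508.8376 * 1.07
= 55114.4563


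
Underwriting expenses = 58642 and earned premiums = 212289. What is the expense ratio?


Expense ratio = expenses / premiums
= 58642 / 212289
= 0.2762


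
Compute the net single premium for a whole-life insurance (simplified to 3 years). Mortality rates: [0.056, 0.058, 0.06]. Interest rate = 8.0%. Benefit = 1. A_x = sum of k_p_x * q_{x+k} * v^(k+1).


v = 0.925926
Year 0: k_p_x=1.0, q=0.056, term=0.051852
Year 1: k_p_x=0.944, q=0.058, term=0.046941
Year 2: k_p_x=0.889248, q=0.06, term=0.042355
A_x = 0.1411


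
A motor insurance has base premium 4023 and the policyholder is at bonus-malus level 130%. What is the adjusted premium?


adjusted = base * BM_level / 100
= 4023 * 130 / 100
= 4023 * 1.3
= 5229.9


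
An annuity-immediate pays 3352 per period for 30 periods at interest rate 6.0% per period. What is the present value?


PV = PMT * (1 - (1+i)^(-n)) / i
= 3352 * (1 - (1+0.06)^(-30)) / 0.06
= 3352 * (1 - 0.17411) / 0.06
= 3352 * 13.764831
= 46139.714


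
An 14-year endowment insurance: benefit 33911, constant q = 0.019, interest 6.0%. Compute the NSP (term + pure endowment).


Term component = 5398.0842
Pure endowment = 14_p_x * v^14 * benefit = 0.76448 * 0.442301 * 33911 = 11466.334
NSP = 16864.4182


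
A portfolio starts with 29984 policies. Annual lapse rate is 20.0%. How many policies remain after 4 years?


remaining = initial * (1 - lapse)^years
= 29984 * (1 - 0.2)^4
= 29984 * 0.4096
= 12281.4464


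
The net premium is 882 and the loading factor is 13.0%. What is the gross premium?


Gross = net * (1 + loading)
= 882 * (1 + 0.13)
= 882 * 1.13
= 996.66


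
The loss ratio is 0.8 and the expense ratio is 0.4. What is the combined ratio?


Combined ratio = loss ratio + expense ratio
= 0.8 + 0.4
= 1.2


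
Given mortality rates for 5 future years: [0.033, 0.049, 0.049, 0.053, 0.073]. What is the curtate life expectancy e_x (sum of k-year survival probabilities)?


e_x = sum_{k=1}^{n} k_p_x
k_p_x values:
  1_p_x = 0.967
  2_p_x = 0.919617
  3_p_x = 0.874556
  4_p_x = 0.828204
  5_p_x = 0.767745
e_x = 4.3571


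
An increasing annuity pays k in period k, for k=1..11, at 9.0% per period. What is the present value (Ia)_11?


(Ia)_n = sum_{k=1}^{n} k * v^k, v = 1/(1+i)
v = 0.917431
Sum computed term by term:
(Ia)_11 = 35.0533


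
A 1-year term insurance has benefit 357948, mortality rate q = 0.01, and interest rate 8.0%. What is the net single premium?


NSP = benefit * q * v
v = 1/(1+i) = 0.925926
NSP = 357948 * 0.01 * 0.925926
= 3314.3333


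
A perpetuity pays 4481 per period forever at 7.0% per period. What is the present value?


PV = PMT / i
= 4481 / 0.07
= 64014.2857


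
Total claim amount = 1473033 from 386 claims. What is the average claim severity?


severity = total / number
= 1473033 / 386
= 3816.1477


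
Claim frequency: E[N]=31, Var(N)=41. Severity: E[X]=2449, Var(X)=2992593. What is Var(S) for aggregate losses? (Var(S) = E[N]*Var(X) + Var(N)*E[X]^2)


Var(S) = E[N]*Var(X) + Var(N)*E[X]^2
= 31*2992593 + 41*2449^2
= 92770383 + 245901641
= 3.3867e+08


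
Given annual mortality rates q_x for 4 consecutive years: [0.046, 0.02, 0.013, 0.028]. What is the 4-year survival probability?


p_k = 1 - q_k for each year
Survival = product of (1 - q_k)
= 0.954 * 0.98 * 0.987 * 0.972
= 0.8969


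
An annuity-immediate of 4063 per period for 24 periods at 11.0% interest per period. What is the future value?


FV = PMT * ((1+i)^n - 1) / i
= 4063 * ((1.11)^24 - 1) / 0.11
= 4063 * (12.239157 - 1) / 0.11
= 415133.5744


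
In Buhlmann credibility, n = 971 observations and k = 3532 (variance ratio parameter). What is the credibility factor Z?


Z = n / (n + k)
= 971 / (971 + 3532)
= 971 / 4503
= 0.2156


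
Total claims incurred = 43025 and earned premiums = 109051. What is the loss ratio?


Loss ratio = claims / premiums
= 43025 / 109051
= 0.3945


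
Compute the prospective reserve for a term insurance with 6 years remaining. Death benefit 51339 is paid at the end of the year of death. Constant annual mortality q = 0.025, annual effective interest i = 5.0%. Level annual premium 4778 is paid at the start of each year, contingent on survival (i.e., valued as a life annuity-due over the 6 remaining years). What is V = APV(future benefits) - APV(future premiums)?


v = 1/(1+i) = 0.952381
APV(future benefits) per unit = sum_{k=0}^{5} k_p_x * q * v^(k+1) = 0.11965
APV(future benefits) = 51339 * 0.11965 = 6142.7115
Life annuity-due factor ä_{x:6} = sum_{k=0}^{5} k_p_x * v^k = 5.0253
APV(future premiums) = 4778 * 5.0253 = 24010.8839
V = 6142.7115 - 24010.8839
= -17868.1724


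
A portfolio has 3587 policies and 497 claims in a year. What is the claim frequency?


frequency = claims / policies
= 497 / 3587
= 0.1386


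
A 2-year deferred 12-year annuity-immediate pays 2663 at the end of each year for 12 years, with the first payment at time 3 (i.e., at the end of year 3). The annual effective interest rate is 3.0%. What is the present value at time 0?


PV at time 2 of the 12-year annuity-immediate:
a_n = 2663 * (1-(1+0.03)^(-12))/0.03 = 26507.5126
Discount back 2 years to time 0:
PV = 26507.5126 * (1+0.03)^(-2)
= 26507.5126 * 0.942596
= 24985.873


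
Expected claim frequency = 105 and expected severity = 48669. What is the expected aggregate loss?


E[S] = E[N] * E[X]
= 105 * 48669
= 5.1102e+06


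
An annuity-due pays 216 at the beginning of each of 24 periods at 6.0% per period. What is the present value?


PV_due = PMT * (1-(1+i)^(-n))/i * (1+i)
PV_immediate = 2710.8772
PV_due = 2710.8772 * 1.06
= 2873.5299


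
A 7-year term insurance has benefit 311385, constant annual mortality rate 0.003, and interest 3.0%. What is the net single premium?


NSP = benefit * sum_{k=0}^{n-1} k_p_x * q * v^(k+1)
With constant q=0.003, v=0.970874
Sum = 0.01853
NSP = 311385 * 0.01853
= 5769.9783


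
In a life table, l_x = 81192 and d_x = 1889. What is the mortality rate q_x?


q_x = d_x / l_x
= 1889 / 81192
= 0.0233


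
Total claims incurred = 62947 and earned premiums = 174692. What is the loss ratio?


Loss ratio = claims / premiums
= 62947 / 174692
= 0.3603


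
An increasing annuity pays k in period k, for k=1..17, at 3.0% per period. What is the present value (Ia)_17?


(Ia)_n = sum_{k=1}^{n} k * v^k, v = 1/(1+i)
v = 0.970874
Sum computed term by term:
(Ia)_17 = 109.1941


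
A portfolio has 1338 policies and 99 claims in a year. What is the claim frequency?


frequency = claims / policies
= 99 / 1338
= 0.074


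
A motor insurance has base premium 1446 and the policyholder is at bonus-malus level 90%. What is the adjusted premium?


adjusted = base * BM_level / 100
= 1446 * 90 / 100
= 1446 * 0.9
= 1301.4


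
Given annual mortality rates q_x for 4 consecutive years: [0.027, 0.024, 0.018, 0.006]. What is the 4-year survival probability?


p_k = 1 - q_k for each year
Survival = product of (1 - q_k)
= 0.973 * 0.976 * 0.982 * 0.994
= 0.927


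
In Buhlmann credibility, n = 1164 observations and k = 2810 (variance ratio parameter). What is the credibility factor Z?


Z = n / (n + k)
= 1164 / (1164 + 2810)
= 1164 / 3974
= 0.2929


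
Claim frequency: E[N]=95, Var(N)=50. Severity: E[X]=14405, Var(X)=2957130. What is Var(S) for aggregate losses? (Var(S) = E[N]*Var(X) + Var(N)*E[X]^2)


Var(S) = E[N]*Var(X) + Var(N)*E[X]^2
= 95*2957130 + 50*14405^2
= 280927350 + 10375201250
= 1.0656e+10


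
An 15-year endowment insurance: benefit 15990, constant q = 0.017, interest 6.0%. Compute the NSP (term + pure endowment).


Term component = 2391.2657
Pure endowment = 15_p_x * v^15 * benefit = 0.773219 * 0.417265 * 15990 = 5158.973
NSP = 7550.2387


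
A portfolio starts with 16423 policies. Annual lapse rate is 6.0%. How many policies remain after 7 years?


remaining = initial * (1 - lapse)^years
= 16423 * (1 - 0.06)^7
= 16423 * 0.648478
= 10649.9475


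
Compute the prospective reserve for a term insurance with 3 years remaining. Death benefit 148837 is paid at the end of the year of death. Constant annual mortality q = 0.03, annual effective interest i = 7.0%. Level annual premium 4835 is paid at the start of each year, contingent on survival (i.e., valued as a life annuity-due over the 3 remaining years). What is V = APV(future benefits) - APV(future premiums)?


v = 1/(1+i) = 0.934579
APV(future benefits) per unit = sum_{k=0}^{2} k_p_x * q * v^(k+1) = 0.076496
APV(future benefits) = 148837 * 0.076496 = 11385.4486
Life annuity-due factor ä_{x:3} = sum_{k=0}^{2} k_p_x * v^k = 2.728361
APV(future premiums) = 4835 * 2.728361 = 13191.6233
V = 11385.4486 - 13191.6233
= -1806.1747


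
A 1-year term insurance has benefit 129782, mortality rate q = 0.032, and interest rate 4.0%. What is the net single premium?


NSP = benefit * q * v
v = 1/(1+i) = 0.961538
NSP = 129782 * 0.032 * 0.961538
= 3993.2923


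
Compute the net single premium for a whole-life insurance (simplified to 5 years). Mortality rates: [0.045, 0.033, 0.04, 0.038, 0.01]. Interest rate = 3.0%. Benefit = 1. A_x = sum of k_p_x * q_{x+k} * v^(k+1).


v = 0.970874
Year 0: k_p_x=1.0, q=0.045, term=0.043689
Year 1: k_p_x=0.955, q=0.033, term=0.029706
Year 2: k_p_x=0.923485, q=0.04, term=0.033805
Year 3: k_p_x=0.886546, q=0.038, term=0.029932
Year 4: k_p_x=0.852857, q=0.01, term=0.007357
A_x = 0.1445


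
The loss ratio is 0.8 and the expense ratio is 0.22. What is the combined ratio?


Combined ratio = loss ratio + expense ratio
= 0.8 + 0.22
= 1.02


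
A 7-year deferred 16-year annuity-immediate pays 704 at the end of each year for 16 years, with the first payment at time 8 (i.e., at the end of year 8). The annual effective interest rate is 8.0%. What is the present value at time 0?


PV at time 7 of the 16-year annuity-immediate:
a_n = 704 * (1-(1+0.08)^(-16))/0.08 = 6231.3639
Discount back 7 years to time 0:
PV = 6231.3639 * (1+0.08)^(-7)
= 6231.3639 * 0.58349
= 3635.941


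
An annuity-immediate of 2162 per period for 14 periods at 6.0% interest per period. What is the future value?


FV = PMT * ((1+i)^n - 1) / i
= 2162 * ((1.06)^14 - 1) / 0.06
= 2162 * (2.260904 - 1) / 0.06
= 45434.5725


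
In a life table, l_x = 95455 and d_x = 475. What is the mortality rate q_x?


q_x = d_x / l_x
= 475 / 95455
= 0.005


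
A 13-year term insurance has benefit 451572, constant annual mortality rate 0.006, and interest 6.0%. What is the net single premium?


NSP = benefit * sum_{k=0}^{n-1} k_p_x * q * v^(k+1)
With constant q=0.006, v=0.943396
Sum = 0.051495
NSP = 451572 * 0.051495
= 23253.5957


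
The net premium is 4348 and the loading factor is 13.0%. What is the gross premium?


Gross = net * (1 + loading)
= 4348 * (1 + 0.13)
= 4348 * 1.13
= 4913.24


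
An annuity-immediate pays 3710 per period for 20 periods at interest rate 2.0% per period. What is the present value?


PV = PMT * (1 - (1+i)^(-n)) / i
= 3710 * (1 - (1+0.02)^(-20)) / 0.02
= 3710 * (1 - 0.672971) / 0.02
= 3710 * 16.351433
= 60663.8177


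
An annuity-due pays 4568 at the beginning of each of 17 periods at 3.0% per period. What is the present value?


PV_due = PMT * (1-(1+i)^(-n))/i * (1+i)
PV_immediate = 60142.8292
PV_due = 60142.8292 * 1.03
= 61947.1141


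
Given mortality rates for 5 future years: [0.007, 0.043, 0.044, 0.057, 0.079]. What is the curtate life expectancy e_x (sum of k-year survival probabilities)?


e_x = sum_{k=1}^{n} k_p_x
k_p_x values:
  1_p_x = 0.993
  2_p_x = 0.950301
  3_p_x = 0.908488
  4_p_x = 0.856704
  5_p_x = 0.789024
e_x = 4.4975


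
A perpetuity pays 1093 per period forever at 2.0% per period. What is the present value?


PV = PMT / i
= 1093 / 0.02
= 54650.0


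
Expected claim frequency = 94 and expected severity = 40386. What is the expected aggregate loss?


E[S] = E[N] * E[X]
= 94 * 40386
= 3.7963e+06


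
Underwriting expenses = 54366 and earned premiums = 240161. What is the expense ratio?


Expense ratio = expenses / premiums
= 54366 / 240161
= 0.2264


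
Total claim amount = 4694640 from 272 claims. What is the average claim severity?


severity = total / number
= 4694640 / 272
= 17259.7059


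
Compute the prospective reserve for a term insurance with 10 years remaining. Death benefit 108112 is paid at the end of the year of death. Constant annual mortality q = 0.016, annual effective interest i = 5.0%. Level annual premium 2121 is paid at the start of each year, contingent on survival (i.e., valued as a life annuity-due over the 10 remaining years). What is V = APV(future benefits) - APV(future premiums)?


v = 1/(1+i) = 0.952381
APV(future benefits) per unit = sum_{k=0}^{9} k_p_x * q * v^(k+1) = 0.115766
APV(future benefits) = 108112 * 0.115766 = 12515.6754
Life annuity-due factor ä_{x:10} = sum_{k=0}^{9} k_p_x * v^k = 7.597133
APV(future premiums) = 2121 * 7.597133 = 16113.5182
V = 12515.6754 - 16113.5182
= -3597.8428


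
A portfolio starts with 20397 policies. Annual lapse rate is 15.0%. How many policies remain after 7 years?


remaining = initial * (1 - lapse)^years
= 20397 * (1 - 0.15)^7
= 20397 * 0.320577
= 6538.8109


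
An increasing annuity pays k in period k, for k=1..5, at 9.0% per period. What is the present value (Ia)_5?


(Ia)_n = sum_{k=1}^{n} k * v^k, v = 1/(1+i)
v = 0.917431
Sum computed term by term:
(Ia)_5 = 11.0007


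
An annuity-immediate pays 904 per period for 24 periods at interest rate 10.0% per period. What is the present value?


PV = PMT * (1 - (1+i)^(-n)) / i
= 904 * (1 - (1+0.1)^(-24)) / 0.1
= 904 * (1 - 0.101526) / 0.1
= 904 * 8.984744
= 8122.2086


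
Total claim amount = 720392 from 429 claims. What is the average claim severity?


severity = total / number
= 720392 / 429
= 1679.2354


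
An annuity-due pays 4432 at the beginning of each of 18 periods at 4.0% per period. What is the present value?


PV_due = PMT * (1-(1+i)^(-n))/i * (1+i)
PV_immediate = 56106.0042
PV_due = 56106.0042 * 1.04
= 58350.2444


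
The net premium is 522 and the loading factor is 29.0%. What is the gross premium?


Gross = net * (1 + loading)
= 522 * (1 + 0.29)
= 522 * 1.29
= 673.38


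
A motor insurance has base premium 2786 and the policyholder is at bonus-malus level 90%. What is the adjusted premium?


adjusted = base * BM_level / 100
= 2786 * 90 / 100
= 2786 * 0.9
= 2507.4


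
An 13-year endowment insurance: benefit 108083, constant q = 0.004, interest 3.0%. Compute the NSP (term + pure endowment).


Term component = 4496.5153
Pure endowment = 13_p_x * v^13 * benefit = 0.94923 * 0.680951 * 108083 = 69862.6201
NSP = 74359.1354


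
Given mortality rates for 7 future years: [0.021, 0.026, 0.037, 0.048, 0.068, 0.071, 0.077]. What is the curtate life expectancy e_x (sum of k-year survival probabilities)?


e_x = sum_{k=1}^{n} k_p_x
k_p_x values:
  1_p_x = 0.979
  2_p_x = 0.953546
  3_p_x = 0.918265
  4_p_x = 0.874188
  5_p_x = 0.814743
  6_p_x = 0.756897
  7_p_x = 0.698615
e_x = 5.9953


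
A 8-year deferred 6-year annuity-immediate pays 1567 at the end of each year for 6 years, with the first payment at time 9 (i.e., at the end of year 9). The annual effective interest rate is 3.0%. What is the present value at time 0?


PV at time 8 of the 6-year annuity-immediate:
a_n = 1567 * (1-(1+0.03)^(-6))/0.03 = 8488.739
Discount back 8 years to time 0:
PV = 8488.739 * (1+0.03)^(-8)
= 8488.739 * 0.789409
= 6701.0889


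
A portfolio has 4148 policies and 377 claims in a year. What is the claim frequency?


frequency = claims / policies
= 377 / 4148
= 0.0909


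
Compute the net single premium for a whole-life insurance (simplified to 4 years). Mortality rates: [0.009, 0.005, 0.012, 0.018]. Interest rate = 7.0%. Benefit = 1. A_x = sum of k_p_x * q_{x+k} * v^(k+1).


v = 0.934579
Year 0: k_p_x=1.0, q=0.009, term=0.008411
Year 1: k_p_x=0.991, q=0.005, term=0.004328
Year 2: k_p_x=0.986045, q=0.012, term=0.009659
Year 3: k_p_x=0.974212, q=0.018, term=0.013378
A_x = 0.0358


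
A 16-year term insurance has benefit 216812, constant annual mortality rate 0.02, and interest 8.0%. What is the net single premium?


NSP = benefit * sum_{k=0}^{n-1} k_p_x * q * v^(k+1)
With constant q=0.02, v=0.925926
Sum = 0.157746
NSP = 216812 * 0.157746
= 34201.2407


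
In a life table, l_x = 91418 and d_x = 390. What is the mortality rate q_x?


q_x = d_x / l_x
= 390 / 91418
= 0.0043


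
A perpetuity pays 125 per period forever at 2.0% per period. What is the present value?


PV = PMT / i
= 125 / 0.02
= 6250.0


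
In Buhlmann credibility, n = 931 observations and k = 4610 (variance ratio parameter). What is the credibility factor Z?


Z = n / (n + k)
= 931 / (931 + 4610)
= 931 / 5541
= 0.168


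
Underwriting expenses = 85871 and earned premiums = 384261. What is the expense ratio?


Expense ratio = expenses / premiums
= 85871 / 384261
= 0.2235


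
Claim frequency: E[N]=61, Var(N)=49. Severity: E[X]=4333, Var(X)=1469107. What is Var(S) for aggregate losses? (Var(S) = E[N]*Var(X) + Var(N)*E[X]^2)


Var(S) = E[N]*Var(X) + Var(N)*E[X]^2
= 61*1469107 + 49*4333^2
= 89615527 + 919969561
= 1.0096e+09


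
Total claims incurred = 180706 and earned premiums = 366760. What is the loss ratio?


Loss ratio = claims / premiums
= 180706 / 366760
= 0.4927


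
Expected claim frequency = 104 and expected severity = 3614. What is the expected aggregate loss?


E[S] = E[N] * E[X]
= 104 * 3614
= 375856


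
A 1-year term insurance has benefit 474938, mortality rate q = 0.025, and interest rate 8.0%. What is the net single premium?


NSP = benefit * q * v
v = 1/(1+i) = 0.925926
NSP = 474938 * 0.025 * 0.925926
= 10993.9352


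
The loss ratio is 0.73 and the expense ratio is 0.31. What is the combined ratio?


Combined ratio = loss ratio + expense ratio
= 0.73 + 0.31
= 1.04


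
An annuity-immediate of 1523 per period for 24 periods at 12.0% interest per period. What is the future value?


FV = PMT * ((1+i)^n - 1) / i
= 1523 * ((1.12)^24 - 1) / 0.12
= 1523 * (15.178629 - 1) / 0.12
= 179950.4322


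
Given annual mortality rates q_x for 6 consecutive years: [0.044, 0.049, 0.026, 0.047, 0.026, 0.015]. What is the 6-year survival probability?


p_k = 1 - q_k for each year
Survival = product of (1 - q_k)
= 0.956 * 0.951 * 0.974 * 0.953 * 0.974 * 0.985
= 0.8096


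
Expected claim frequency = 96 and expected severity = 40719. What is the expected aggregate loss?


E[S] = E[N] * E[X]
= 96 * 40719
= 3.9090e+06


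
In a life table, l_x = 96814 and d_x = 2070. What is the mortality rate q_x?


q_x = d_x / l_x
= 2070 / 96814
= 0.0214


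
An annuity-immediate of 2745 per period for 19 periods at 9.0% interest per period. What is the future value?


FV = PMT * ((1+i)^n - 1) / i
= 2745 * ((1.09)^19 - 1) / 0.09
= 2745 * (5.141661 - 1) / 0.09
= 126320.6683


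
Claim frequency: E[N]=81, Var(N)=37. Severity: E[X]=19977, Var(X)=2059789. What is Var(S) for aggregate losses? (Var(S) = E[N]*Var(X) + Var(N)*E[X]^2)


Var(S) = E[N]*Var(X) + Var(N)*E[X]^2
= 81*2059789 + 37*19977^2
= 166842909 + 14765979573
= 1.4933e+10


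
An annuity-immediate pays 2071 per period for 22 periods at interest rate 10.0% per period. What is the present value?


PV = PMT * (1 - (1+i)^(-n)) / i
= 2071 * (1 - (1+0.1)^(-22)) / 0.1
= 2071 * (1 - 0.122846) / 0.1
= 2071 * 8.77154
= 18165.8599


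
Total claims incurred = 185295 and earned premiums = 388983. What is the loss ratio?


Loss ratio = claims / premiums
= 185295 / 388983
= 0.4764


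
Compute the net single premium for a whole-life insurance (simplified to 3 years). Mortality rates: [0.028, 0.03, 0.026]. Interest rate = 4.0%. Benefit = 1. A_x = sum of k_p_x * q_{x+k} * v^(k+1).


v = 0.961538
Year 0: k_p_x=1.0, q=0.028, term=0.026923
Year 1: k_p_x=0.972, q=0.03, term=0.02696
Year 2: k_p_x=0.94284, q=0.026, term=0.021793
A_x = 0.0757


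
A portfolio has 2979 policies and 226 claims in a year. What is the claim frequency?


frequency = claims / policies
= 226 / 2979
= 0.0759


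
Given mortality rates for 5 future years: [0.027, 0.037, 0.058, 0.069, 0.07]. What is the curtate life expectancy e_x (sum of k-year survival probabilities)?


e_x = sum_{k=1}^{n} k_p_x
k_p_x values:
  1_p_x = 0.973
  2_p_x = 0.936999
  3_p_x = 0.882653
  4_p_x = 0.82175
  5_p_x = 0.764227
e_x = 4.3786


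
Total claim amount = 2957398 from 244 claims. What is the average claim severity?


severity = total / number
= 2957398 / 244
= 12120.4836


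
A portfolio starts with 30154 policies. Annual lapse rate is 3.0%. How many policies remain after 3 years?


remaining = initial * (1 - lapse)^years
= 30154 * (1 - 0.03)^3
= 30154 * 0.912673
= 27520.7416


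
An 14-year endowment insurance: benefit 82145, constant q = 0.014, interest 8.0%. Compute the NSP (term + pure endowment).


Term component = 8815.1535
Pure endowment = 14_p_x * v^14 * benefit = 0.820875 * 0.340461 * 82145 = 22957.5409
NSP = 31772.6944


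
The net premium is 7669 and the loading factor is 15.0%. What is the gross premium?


Gross = net * (1 + loading)
= 7669 * (1 + 0.15)
= 7669 * 1.15
= 8819.35


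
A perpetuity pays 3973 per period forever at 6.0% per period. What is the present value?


PV = PMT / i
= 3973 / 0.06
= 66216.6667


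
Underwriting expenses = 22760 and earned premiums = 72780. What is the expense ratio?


Expense ratio = expenses / premiums
= 22760 / 72780
= 0.3127


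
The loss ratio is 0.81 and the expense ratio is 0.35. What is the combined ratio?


Combined ratio = loss ratio + expense ratio
= 0.81 + 0.35
= 1.16


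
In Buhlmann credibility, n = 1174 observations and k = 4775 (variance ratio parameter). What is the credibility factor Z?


Z = n / (n + k)
= 1174 / (1174 + 4775)
= 1174 / 5949
= 0.1973


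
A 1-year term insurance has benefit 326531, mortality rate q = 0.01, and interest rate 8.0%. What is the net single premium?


NSP = benefit * q * v
v = 1/(1+i) = 0.925926
NSP = 326531 * 0.01 * 0.925926
= 3023.4352


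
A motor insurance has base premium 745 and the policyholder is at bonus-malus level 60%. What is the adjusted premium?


adjusted = base * BM_level / 100
= 745 * 60 / 100
= 745 * 0.6
= 447.0


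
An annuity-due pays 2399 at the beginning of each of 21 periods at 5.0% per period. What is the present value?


PV_due = PMT * (1-(1+i)^(-n))/i * (1+i)
PV_immediate = 30757.9453
PV_due = 30757.9453 * 1.05
= 32295.8426


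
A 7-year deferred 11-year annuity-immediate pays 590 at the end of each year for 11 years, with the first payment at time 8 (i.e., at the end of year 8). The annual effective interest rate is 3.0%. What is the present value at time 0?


PV at time 7 of the 11-year annuity-immediate:
a_n = 590 * (1-(1+0.03)^(-11))/0.03 = 5459.0482
Discount back 7 years to time 0:
PV = 5459.0482 * (1+0.03)^(-7)
= 5459.0482 * 0.813092
= 4438.7058


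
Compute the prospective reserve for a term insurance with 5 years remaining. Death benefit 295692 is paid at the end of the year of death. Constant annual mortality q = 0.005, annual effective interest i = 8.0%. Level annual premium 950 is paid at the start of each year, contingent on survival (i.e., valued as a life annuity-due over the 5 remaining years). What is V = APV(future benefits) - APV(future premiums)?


v = 1/(1+i) = 0.925926
APV(future benefits) per unit = sum_{k=0}^{4} k_p_x * q * v^(k+1) = 0.01978
APV(future benefits) = 295692 * 0.01978 = 5848.824
Life annuity-due factor ä_{x:5} = sum_{k=0}^{4} k_p_x * v^k = 4.272507
APV(future premiums) = 950 * 4.272507 = 4058.8812
V = 5848.824 - 4058.8812
= 1789.9429
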